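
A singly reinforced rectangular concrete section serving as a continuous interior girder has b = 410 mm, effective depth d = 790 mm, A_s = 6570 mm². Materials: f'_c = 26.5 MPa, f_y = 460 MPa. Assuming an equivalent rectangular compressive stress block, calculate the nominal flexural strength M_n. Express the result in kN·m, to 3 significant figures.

M_n ≈ 1890 kN·m

T = A_s f_y = 6570 × 460 = 3022200 N = 3022.2 kN.
From C = T: a = T/(0.85 f'_c b) = 3022200/(0.85 × 26.5 × 410) = 327.25 mm.
M_n = T(d − a/2) = 3022.2 kN × (790 − 163.625) mm = 1893.03 kN·m.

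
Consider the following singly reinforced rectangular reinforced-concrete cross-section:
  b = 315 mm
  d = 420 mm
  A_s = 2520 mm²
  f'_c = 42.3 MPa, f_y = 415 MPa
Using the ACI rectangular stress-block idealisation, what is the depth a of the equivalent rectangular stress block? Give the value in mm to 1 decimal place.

a ≈ 92.3 mm

T = A_s f_y = 2520 × 415 = 1045800 N = 1045.8 kN.
Setting C = 0.85 f'_c a b equal to T: a = 1045800/(0.85 × 42.3 × 315) = 92.3 mm.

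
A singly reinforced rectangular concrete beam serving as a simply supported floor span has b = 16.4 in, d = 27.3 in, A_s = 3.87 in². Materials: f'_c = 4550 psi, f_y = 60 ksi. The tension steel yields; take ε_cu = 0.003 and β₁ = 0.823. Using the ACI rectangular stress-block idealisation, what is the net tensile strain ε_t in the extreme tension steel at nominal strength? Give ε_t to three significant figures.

a = A_s f_y/(0.85 f'_c b) = 3.661 in.
β₁ = 0.823, so c = a/β₁ = 3.661/0.823 = 4.448 in.
From the linear strain diagram with ε_cu = 0.003: ε_t = 0.003 (d − c)/c = 0.003 × (27.3 − 4.448)/4.448 = 0.0154.
Since ε_t ≥ 0.005, the section is tension-controlled.

ε_t ≈ 0.0154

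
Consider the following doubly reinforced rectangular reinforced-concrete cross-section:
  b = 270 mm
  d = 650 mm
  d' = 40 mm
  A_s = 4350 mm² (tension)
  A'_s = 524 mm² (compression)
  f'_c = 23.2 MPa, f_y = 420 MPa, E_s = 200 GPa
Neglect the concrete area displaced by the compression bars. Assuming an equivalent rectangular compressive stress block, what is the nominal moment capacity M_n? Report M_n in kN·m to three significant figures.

M_n ≈ 936 kN·m

Assume both tension and compression steel yield.
Net tension couple steel: A_s − A'_s = 3826 mm².
a = (A_s − A'_s) f_y / (0.85 f'_c b) = 1606920/(0.85 × 23.2 × 270) = 301.80 mm.
c = a/β₁ = 301.80/0.85 = 355.06 mm; ε'_s = 0.003(c − d')/c = 0.0027 ≥ f_y/E_s = 0.0021, so compression steel does yield.
M_n = (A_s − A'_s) f_y (d − a/2) + A'_s f_y (d − d') = [1606920 × (650 − 150.9) + 220080 × (650 − 40)] × 10⁻⁶ = 802.01 + 134.25 = 936.26 kN·m.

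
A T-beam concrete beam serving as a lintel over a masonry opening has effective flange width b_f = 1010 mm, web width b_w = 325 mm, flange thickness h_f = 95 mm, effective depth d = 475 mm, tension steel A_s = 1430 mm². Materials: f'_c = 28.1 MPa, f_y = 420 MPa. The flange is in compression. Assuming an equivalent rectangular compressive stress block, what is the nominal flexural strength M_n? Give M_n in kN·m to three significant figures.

Tension: T = A_s f_y = 1430 × 420 = 600600 N.
Try a within the flange: a = T/(0.85 f'_c b_f) = 600600/(0.85 × 28.1 × 1010) = 24.90 mm.
Since a = 24.90 ≤ h_f = 95 mm, the stress block lies entirely in the flange; analyse as a rectangular beam of width b_f.
M_n = T(d − a/2) = 600600 × (475 − 12.45) = 277.81 × 10⁶ N·mm.
M_n = 277.81 kN·m.

M_n ≈ 278 kN·m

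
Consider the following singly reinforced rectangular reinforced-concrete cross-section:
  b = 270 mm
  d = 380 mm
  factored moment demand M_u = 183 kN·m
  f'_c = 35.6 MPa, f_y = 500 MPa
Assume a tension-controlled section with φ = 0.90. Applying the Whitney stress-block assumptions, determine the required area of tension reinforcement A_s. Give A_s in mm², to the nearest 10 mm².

M_n = M_u/φ = 183/0.90 = 203.333 kN·m.
With M_n = 0.85 f'_c a b (d − a/2), solve the quadratic for a:
a = d − √(d² − 2M_n/(0.85 f'_c b)) = 380 − √(380² − 2 × 203.333×10⁶/(0.85 × 35.6 × 270)) = 72.39 mm.
A_s = 0.85 f'_c a b / f_y = 0.85 × 35.6 × 72.39 × 270 / 500 = 1182.9 mm².

A_s ≈ 1180 mm²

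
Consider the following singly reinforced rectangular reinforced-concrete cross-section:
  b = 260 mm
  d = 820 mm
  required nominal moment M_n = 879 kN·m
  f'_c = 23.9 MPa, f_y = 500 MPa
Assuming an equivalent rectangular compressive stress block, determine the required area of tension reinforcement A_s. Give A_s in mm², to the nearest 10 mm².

A_s ≈ 2510 mm²

With M_n = 0.85 f'_c a b (d − a/2), solve the quadratic for a:
a = d − √(d² − 2M_n/(0.85 f'_c b)) = 820 − √(820² − 2 × 879×10⁶/(0.85 × 23.9 × 260)) = 237.28 mm.
A_s = 0.85 f'_c a b / f_y = 0.85 × 23.9 × 237.28 × 260 / 500 = 2506.6 mm².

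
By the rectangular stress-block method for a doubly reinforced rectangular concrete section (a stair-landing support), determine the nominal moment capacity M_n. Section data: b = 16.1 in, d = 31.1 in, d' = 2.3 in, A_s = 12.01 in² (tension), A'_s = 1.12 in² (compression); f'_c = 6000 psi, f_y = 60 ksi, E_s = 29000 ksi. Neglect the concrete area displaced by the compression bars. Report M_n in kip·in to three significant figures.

M_n ≈ 19700 kip·in

Assume both steels yield.
a = (A_s − A'_s) f_y/(0.85 f'_c b) = (12.01 − 1.12) × 60/(0.85 × 6 × 16.1) = 7.958 in.
c = a/β₁ = 7.958/0.75 = 10.611 in; ε'_s = 0.003(c − d')/c = 0.0023 ≥ ε_y = 0.0021, so the compression steel yields.
M_n = (A_s − A'_s) f_y (d − a/2) + A'_s f_y (d − d') = 653.4 × (31.1 − 3.979) + 67.2 × (31.1 − 2.3) = 17720.9 + 1935.4 = 19656.3 kip·in.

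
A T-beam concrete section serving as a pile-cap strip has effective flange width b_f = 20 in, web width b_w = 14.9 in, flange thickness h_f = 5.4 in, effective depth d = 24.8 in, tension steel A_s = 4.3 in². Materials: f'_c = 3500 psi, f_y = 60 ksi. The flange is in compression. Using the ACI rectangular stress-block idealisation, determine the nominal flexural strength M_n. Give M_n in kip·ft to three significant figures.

Tension: T = A_s f_y = 4.3 × 60 = 258 kips.
Try a within the flange: a = T/(0.85 f'_c b_f) = 258/(0.85 × 3.5 × 20) = 4.336 in.
Since a = 4.336 ≤ h_f = 5.4 in, the stress block lies entirely in the flange; analyse as a rectangular beam of width b_f.
M_n = T(d − a/2) = 258 × (24.8 − 2.168) = 5839.1 kip·in.
M_n = 5839.1/12 = 486.59 kip·ft.

M_n ≈ 487 kip·ft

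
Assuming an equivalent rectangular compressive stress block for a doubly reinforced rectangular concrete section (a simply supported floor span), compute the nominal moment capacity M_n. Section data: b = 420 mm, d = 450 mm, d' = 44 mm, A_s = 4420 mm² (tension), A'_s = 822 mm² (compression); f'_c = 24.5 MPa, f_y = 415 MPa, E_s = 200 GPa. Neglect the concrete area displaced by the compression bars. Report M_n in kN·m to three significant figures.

Assume both tension and compression steel yield.
Net tension couple steel: A_s − A'_s = 3598 mm².
a = (A_s − A'_s) f_y / (0.85 f'_c b) = 1493170/(0.85 × 24.5 × 420) = 170.72 mm.
c = a/β₁ = 170.72/0.85 = 200.85 mm; ε'_s = 0.003(c − d')/c = 0.0023 ≥ f_y/E_s = 0.0021, so compression steel does yield.
M_n = (A_s − A'_s) f_y (d − a/2) + A'_s f_y (d − d') = [1493170 × (450 − 85.36) + 341130 × (450 − 44)] × 10⁻⁶ = 544.47 + 138.50 = 682.97 kN·m.

M_n ≈ 683 kN·m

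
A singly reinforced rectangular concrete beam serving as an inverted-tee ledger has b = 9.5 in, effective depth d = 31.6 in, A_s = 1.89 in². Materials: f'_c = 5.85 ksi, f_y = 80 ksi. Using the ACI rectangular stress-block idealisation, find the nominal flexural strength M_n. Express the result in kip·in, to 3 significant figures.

T = A_s f_y = 1.89 × 80 = 151.2 kips.
a = T/(0.85 f'_c b) = 151.2/(0.85 × 5.85 × 9.5) = 3.201 in.
M_n = T(d − a/2) = 151.2 × (31.6 − 1.6005) = 4535.9 kip·in.

M_n ≈ 4540 kip·in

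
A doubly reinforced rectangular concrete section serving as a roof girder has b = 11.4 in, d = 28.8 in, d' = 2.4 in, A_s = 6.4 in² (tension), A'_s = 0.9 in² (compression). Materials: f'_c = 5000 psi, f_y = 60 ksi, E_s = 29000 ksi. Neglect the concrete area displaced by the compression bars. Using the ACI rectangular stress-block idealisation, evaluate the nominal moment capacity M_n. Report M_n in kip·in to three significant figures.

M_n ≈ 9810 kip·in

Assume both steels yield.
a = (A_s − A'_s) f_y/(0.85 f'_c b) = (6.4 − 0.9) × 60/(0.85 × 5 × 11.4) = 6.811 in.
c = a/β₁ = 6.811/0.8 = 8.514 in; ε'_s = 0.003(c − d')/c = 0.0022 ≥ ε_y = 0.0021, so the compression steel yields.
M_n = (A_s − A'_s) f_y (d − a/2) + A'_s f_y (d − d') = 330 × (28.8 − 3.4055) + 54 × (28.8 − 2.4) = 8380.2 + 1425.6 = 9805.8 kip·in.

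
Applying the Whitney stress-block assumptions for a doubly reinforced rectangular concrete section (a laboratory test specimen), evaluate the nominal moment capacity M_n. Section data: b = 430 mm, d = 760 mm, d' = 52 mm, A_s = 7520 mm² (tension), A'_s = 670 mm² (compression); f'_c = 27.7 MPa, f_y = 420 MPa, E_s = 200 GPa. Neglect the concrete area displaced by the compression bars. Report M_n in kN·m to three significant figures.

M_n ≈ 1980 kN·m

Assume both tension and compression steel yield.
Net tension couple steel: A_s − A'_s = 6850 mm².
a = (A_s − A'_s) f_y / (0.85 f'_c b) = 2877000/(0.85 × 27.7 × 430) = 284.17 mm.
c = a/β₁ = 284.17/0.85 = 334.32 mm; ε'_s = 0.003(c − d')/c = 0.0025 ≥ f_y/E_s = 0.0021, so compression steel does yield.
M_n = (A_s − A'_s) f_y (d − a/2) + A'_s f_y (d − d') = [2877000 × (760 − 142.085) + 281400 × (760 − 52)] × 10⁻⁶ = 1777.74 + 199.23 = 1976.97 kN·m.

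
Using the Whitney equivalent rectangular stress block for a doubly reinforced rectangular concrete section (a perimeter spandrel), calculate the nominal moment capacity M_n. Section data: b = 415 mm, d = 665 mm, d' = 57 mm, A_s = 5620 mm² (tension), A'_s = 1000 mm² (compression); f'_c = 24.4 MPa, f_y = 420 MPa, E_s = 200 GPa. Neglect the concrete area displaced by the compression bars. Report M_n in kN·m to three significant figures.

M_n ≈ 1330 kN·m

Assume both tension and compression steel yield.
Net tension couple steel: A_s − A'_s = 4620 mm².
a = (A_s − A'_s) f_y / (0.85 f'_c b) = 1940400/(0.85 × 24.4 × 415) = 225.44 mm.
c = a/β₁ = 225.44/0.85 = 265.22 mm; ε'_s = 0.003(c − d')/c = 0.0024 ≥ f_y/E_s = 0.0021, so compression steel does yield.
M_n = (A_s − A'_s) f_y (d − a/2) + A'_s f_y (d − d') = [1940400 × (665 − 112.72) + 420000 × (665 − 57)] × 10⁻⁶ = 1071.64 + 255.36 = 1327.00 kN·m.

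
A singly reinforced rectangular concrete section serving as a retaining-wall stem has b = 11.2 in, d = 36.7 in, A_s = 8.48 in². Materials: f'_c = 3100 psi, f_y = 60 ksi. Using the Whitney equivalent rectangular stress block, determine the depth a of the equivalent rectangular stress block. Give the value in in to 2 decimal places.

T = A_s f_y = 8.48 × 60 = 508.8 kips.
a = T/(0.85 f'_c b) = 508.8/(0.85 × 3.1 × 11.2) = 17.24 in.

a ≈ 17.24 in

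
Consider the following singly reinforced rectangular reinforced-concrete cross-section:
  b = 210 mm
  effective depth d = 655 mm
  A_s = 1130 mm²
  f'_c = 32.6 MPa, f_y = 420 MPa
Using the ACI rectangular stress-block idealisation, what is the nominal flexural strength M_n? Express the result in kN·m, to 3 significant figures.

M_n ≈ 292 kN·m

T = A_s f_y = 1130 × 420 = 474600 N = 474.6 kN.
From C = T: a = T/(0.85 f'_c b) = 474600/(0.85 × 32.6 × 210) = 81.56 mm.
M_n = T(d − a/2) = 474.6 kN × (655 − 40.78) mm = 291.51 kN·m.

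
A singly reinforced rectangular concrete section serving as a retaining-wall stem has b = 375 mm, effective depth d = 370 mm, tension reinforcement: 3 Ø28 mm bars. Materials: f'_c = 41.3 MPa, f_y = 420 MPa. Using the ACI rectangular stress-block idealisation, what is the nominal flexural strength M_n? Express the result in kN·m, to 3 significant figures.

M_n ≈ 264 kN·m

A_s = 3 × 616 = 1848 mm².
T = A_s f_y = 1848 × 420 = 776160 N = 776.16 kN.
From C = T: a = T/(0.85 f'_c b) = 776160/(0.85 × 41.3 × 375) = 58.96 mm.
M_n = T(d − a/2) = 776.16 kN × (370 − 29.48) mm = 264.30 kN·m.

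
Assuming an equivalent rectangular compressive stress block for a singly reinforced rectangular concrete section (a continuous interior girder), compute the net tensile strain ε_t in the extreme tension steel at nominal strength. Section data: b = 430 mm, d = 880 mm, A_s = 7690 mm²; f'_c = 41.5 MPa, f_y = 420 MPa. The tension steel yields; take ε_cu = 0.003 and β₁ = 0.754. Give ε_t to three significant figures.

a = A_s f_y/(0.85 f'_c b) = 212.93 mm.
β₁ = 0.754, so c = a/β₁ = 212.93/0.754 = 282.40 mm.
From the linear strain diagram with ε_cu = 0.003: ε_t = 0.003 (d − c)/c = 0.003 × (880 − 282.40)/282.40 = 0.00635.
Since ε_t ≥ 0.005, the section is tension-controlled.

ε_t ≈ 0.00635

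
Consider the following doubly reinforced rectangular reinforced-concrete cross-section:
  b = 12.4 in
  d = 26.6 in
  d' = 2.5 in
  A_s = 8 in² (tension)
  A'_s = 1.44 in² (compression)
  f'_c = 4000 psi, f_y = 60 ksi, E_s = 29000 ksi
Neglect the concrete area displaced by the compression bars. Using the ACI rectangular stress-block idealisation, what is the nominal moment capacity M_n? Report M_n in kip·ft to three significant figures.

Assume both steels yield.
a = (A_s − A'_s) f_y/(0.85 f'_c b) = (8 − 1.44) × 60/(0.85 × 4 × 12.4) = 9.336 in.
c = a/β₁ = 9.336/0.85 = 10.984 in; ε'_s = 0.003(c − d')/c = 0.0023 ≥ ε_y = 0.0021, so the compression steel yields.
M_n = (A_s − A'_s) f_y (d − a/2) + A'_s f_y (d − d') = 393.6 × (26.6 − 4.668) + 86.4 × (26.6 − 2.5) = 8632.4 + 2082.2 = 10714.6 kip·in = 10714.6/12 = 892.88 kip·ft.

M_n ≈ 893 kip·ft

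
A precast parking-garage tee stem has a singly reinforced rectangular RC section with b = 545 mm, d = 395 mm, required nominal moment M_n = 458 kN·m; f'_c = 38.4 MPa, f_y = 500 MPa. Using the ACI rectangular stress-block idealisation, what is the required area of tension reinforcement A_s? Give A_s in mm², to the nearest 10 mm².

With M_n = 0.85 f'_c a b (d − a/2), solve the quadratic for a:
a = d − √(d² − 2M_n/(0.85 f'_c b)) = 395 − √(395² − 2 × 458×10⁶/(0.85 × 38.4 × 545)) = 71.69 mm.
A_s = 0.85 f'_c a b / f_y = 0.85 × 38.4 × 71.69 × 545 / 500 = 2550.6 mm².

A_s ≈ 2550 mm²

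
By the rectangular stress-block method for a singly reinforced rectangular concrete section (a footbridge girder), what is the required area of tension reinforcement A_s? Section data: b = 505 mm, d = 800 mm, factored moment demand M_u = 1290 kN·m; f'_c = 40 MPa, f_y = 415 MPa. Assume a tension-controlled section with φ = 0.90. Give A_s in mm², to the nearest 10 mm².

M_n = M_u/φ = 1290/0.90 = 1433.33 kN·m.
With M_n = 0.85 f'_c a b (d − a/2), solve the quadratic for a:
a = d − √(d² − 2M_n/(0.85 f'_c b)) = 800 − √(800² − 2 × 1433.33×10⁶/(0.85 × 40 × 505)) = 112.22 mm.
A_s = 0.85 f'_c a b / f_y = 0.85 × 40 × 112.22 × 505 / 415 = 4642.9 mm².

A_s ≈ 4640 mm²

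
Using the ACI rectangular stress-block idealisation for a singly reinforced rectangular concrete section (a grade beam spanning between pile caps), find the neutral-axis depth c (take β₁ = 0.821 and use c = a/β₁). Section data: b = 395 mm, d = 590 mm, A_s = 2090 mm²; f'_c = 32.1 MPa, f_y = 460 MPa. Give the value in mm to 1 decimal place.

c ≈ 108.7 mm

T = A_s f_y = 2090 × 460 = 961400 N = 961.4 kN.
Setting C = 0.85 f'_c a b equal to T: a = 961400/(0.85 × 32.1 × 395) = 89.204 mm.
With β₁ = 0.821, c = a/β₁ = 89.204/0.821 = 108.7 mm.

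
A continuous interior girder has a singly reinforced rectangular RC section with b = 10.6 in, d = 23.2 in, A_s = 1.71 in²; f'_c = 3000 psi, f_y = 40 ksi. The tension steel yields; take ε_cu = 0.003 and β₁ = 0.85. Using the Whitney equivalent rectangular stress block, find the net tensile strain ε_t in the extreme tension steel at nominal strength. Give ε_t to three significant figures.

a = A_s f_y/(0.85 f'_c b) = 2.531 in.
β₁ = 0.85, so c = a/β₁ = 2.531/0.85 = 2.978 in.
From the linear strain diagram with ε_cu = 0.003: ε_t = 0.003 (d − c)/c = 0.003 × (23.2 − 2.978)/2.978 = 0.0204.
Since ε_t ≥ 0.005, the section is tension-controlled.

ε_t ≈ 0.0204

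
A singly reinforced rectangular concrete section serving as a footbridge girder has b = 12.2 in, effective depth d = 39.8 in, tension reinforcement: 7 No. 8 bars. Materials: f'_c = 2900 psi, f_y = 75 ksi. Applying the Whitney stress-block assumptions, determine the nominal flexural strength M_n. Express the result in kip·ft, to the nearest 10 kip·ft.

A_s = 7 × 0.79 = 5.53 in².
T = A_s f_y = 5.53 × 75 = 414.75 kips.
a = T/(0.85 f'_c b) = 414.75/(0.85 × 2.9 × 12.2) = 13.791 in.
M_n = T(d − a/2) = 414.75 × (39.8 − 6.8955) = 13647.1 kip·in = 13647.1/12 = 1137.26 kip·ft.

M_n ≈ 1140 kip·ft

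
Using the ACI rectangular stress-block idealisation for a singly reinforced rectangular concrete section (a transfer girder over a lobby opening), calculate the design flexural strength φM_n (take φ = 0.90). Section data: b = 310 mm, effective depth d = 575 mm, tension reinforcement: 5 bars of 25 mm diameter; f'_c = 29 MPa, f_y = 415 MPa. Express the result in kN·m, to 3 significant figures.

φM_n ≈ 466 kN·m

A_s = 5 × 491 = 2455 mm².
T = A_s f_y = 2455 × 415 = 1018825 N = 1018.825 kN.
From C = T: a = T/(0.85 f'_c b) = 1018825/(0.85 × 29 × 310) = 133.33 mm.
M_n = T(d − a/2) = 1018.825 kN × (575 − 66.665) mm = 517.90 kN·m.
φM_n = 0.90 × 517.90 = 466.11 kN·m.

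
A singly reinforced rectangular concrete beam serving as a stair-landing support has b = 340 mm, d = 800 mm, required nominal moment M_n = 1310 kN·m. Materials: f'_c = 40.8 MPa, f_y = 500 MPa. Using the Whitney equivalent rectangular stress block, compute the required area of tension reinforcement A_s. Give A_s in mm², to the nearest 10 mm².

With M_n = 0.85 f'_c a b (d − a/2), solve the quadratic for a:
a = d − √(d² − 2M_n/(0.85 f'_c b)) = 800 − √(800² − 2 × 1310×10⁶/(0.85 × 40.8 × 340)) = 153.63 mm.
A_s = 0.85 f'_c a b / f_y = 0.85 × 40.8 × 153.63 × 340 / 500 = 3623.0 mm².

A_s ≈ 3620 mm²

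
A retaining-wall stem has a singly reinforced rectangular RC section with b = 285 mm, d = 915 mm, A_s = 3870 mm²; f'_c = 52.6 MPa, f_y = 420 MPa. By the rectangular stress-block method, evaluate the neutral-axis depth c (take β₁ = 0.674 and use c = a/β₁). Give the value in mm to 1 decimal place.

c ≈ 189.3 mm

T = A_s f_y = 3870 × 420 = 1625400 N = 1625.4 kN.
Setting C = 0.85 f'_c a b equal to T: a = 1625400/(0.85 × 52.6 × 285) = 127.559 mm.
With β₁ = 0.674, c = a/β₁ = 127.559/0.674 = 189.3 mm.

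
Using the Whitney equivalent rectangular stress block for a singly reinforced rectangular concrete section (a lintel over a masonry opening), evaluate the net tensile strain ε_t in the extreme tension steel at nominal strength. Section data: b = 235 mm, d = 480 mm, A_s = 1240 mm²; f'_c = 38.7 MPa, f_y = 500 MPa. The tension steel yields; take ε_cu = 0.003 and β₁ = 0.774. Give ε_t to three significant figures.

ε_t ≈ 0.0109

a = A_s f_y/(0.85 f'_c b) = 80.20 mm.
β₁ = 0.774, so c = a/β₁ = 80.20/0.774 = 103.62 mm.
From the linear strain diagram with ε_cu = 0.003: ε_t = 0.003 (d − c)/c = 0.003 × (480 − 103.62)/103.62 = 0.0109.
Since ε_t ≥ 0.005, the section is tension-controlled.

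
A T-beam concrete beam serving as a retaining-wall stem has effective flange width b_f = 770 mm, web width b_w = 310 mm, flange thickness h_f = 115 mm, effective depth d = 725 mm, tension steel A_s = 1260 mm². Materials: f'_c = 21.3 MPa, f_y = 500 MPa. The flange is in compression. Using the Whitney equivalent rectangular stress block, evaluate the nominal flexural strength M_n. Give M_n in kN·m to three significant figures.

Tension: T = A_s f_y = 1260 × 500 = 630000 N.
Try a within the flange: a = T/(0.85 f'_c b_f) = 630000/(0.85 × 21.3 × 770) = 45.19 mm.
Since a = 45.19 ≤ h_f = 115 mm, the stress block lies entirely in the flange; analyse as a rectangular beam of width b_f.
M_n = T(d − a/2) = 630000 × (725 − 22.595) = 442.52 × 10⁶ N·mm.
M_n = 442.52 kN·m.

M_n ≈ 443 kN·m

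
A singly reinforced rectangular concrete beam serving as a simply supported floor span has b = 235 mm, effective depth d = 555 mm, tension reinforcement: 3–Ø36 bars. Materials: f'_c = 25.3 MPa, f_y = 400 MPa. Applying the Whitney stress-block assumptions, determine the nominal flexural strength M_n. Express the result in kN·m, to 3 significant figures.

M_n ≈ 530 kN·m

A_s = 3 × 1018 = 3054 mm².
T = A_s f_y = 3054 × 400 = 1221600 N = 1221.6 kN.
From C = T: a = T/(0.85 f'_c b) = 1221600/(0.85 × 25.3 × 235) = 241.73 mm.
M_n = T(d − a/2) = 1221.6 kN × (555 − 120.865) mm = 530.34 kN·m.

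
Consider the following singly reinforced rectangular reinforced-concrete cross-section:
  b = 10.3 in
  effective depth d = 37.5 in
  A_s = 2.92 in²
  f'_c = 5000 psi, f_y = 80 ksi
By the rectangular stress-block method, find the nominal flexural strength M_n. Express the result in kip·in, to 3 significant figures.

T = A_s f_y = 2.92 × 80 = 233.6 kips.
a = T/(0.85 f'_c b) = 233.6/(0.85 × 5 × 10.3) = 5.336 in.
M_n = T(d − a/2) = 233.6 × (37.5 − 2.668) = 8136.8 kip·in.

M_n ≈ 8140 kip·in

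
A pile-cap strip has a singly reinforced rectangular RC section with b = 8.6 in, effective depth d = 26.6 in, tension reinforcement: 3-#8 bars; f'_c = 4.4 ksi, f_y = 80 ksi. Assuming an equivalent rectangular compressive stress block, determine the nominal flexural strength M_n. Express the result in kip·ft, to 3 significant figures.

M_n ≈ 374 kip·ft

A_s = 3 × 0.79 = 2.37 in².
T = A_s f_y = 2.37 × 80 = 189.6 kips.
a = T/(0.85 f'_c b) = 189.6/(0.85 × 4.4 × 8.6) = 5.895 in.
M_n = T(d − a/2) = 189.6 × (26.6 − 2.9475) = 4484.5 kip·in = 4484.5/12 = 373.71 kip·ft.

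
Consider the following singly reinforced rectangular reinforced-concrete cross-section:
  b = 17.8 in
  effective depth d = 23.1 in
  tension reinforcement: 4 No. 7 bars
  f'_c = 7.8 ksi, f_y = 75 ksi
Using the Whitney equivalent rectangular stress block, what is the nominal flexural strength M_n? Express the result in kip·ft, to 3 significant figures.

M_n ≈ 335 kip·ft

A_s = 4 × 0.6 = 2.4 in².
T = A_s f_y = 2.4 × 75 = 180 kips.
a = T/(0.85 f'_c b) = 180/(0.85 × 7.8 × 17.8) = 1.525 in.
M_n = T(d − a/2) = 180 × (23.1 − 0.7625) = 4020.8 kip·in = 4020.8/12 = 335.07 kip·ft.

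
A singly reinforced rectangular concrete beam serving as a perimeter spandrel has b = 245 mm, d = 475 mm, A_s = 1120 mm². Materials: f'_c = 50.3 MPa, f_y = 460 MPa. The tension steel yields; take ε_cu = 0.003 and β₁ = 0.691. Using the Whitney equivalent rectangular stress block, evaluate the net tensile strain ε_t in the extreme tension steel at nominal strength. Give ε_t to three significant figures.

a = A_s f_y/(0.85 f'_c b) = 49.18 mm.
β₁ = 0.691, so c = a/β₁ = 49.18/0.691 = 71.17 mm.
From the linear strain diagram with ε_cu = 0.003: ε_t = 0.003 (d − c)/c = 0.003 × (475 − 71.17)/71.17 = 0.0170.
Since ε_t ≥ 0.005, the section is tension-controlled.

ε_t ≈ 0.0170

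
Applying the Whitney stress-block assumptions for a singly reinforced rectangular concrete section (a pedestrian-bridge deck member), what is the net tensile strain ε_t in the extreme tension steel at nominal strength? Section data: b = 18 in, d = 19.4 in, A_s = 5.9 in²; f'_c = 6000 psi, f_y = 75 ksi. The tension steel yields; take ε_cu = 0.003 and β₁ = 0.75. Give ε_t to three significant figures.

a = A_s f_y/(0.85 f'_c b) = 4.820 in.
β₁ = 0.75, so c = a/β₁ = 4.820/0.75 = 6.427 in.
From the linear strain diagram with ε_cu = 0.003: ε_t = 0.003 (d − c)/c = 0.003 × (19.4 − 6.427)/6.427 = 0.00606.
Since ε_t ≥ 0.005, the section is tension-controlled.

ε_t ≈ 0.00606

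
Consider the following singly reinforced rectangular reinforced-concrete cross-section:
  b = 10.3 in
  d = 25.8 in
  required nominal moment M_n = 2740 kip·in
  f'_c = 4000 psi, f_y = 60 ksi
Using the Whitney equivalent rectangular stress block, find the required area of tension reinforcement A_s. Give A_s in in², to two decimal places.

A_s ≈ 1.89 in²

From M_n = 0.85 f'_c a b (d − a/2):
a = d − √(d² − 2M_n/(0.85 f'_c b)) = 25.8 − √(25.8² − 2 × 2740/(0.85 × 4 × 10.3)) = 3.235 in.
A_s = 0.85 f'_c a b / f_y = 0.85 × 4 × 3.235 × 10.3 / 60 = 1.888 in².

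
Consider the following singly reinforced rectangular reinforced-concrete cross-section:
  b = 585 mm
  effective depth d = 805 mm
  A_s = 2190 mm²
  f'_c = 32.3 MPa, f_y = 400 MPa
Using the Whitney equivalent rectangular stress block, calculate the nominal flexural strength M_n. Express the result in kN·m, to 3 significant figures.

M_n ≈ 681 kN·m

T = A_s f_y = 2190 × 400 = 876000 N = 876 kN.
From C = T: a = T/(0.85 f'_c b) = 876000/(0.85 × 32.3 × 585) = 54.54 mm.
M_n = T(d − a/2) = 876 kN × (805 − 27.27) mm = 681.29 kN·m.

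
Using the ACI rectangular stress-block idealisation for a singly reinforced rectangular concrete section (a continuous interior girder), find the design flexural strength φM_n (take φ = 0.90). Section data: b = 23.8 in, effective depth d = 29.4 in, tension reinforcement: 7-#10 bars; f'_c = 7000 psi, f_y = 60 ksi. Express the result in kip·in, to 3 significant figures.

A_s = 7 × 1.27 = 8.89 in².
T = A_s f_y = 8.89 × 60 = 533.4 kips.
a = T/(0.85 f'_c b) = 533.4/(0.85 × 7 × 23.8) = 3.767 in.
M_n = T(d − a/2) = 533.4 × (29.4 − 1.8835) = 14677.3 kip·in.
φM_n = 0.90 × 14677.3 = 13209.6 kip·in.

φM_n ≈ 13200 kip·in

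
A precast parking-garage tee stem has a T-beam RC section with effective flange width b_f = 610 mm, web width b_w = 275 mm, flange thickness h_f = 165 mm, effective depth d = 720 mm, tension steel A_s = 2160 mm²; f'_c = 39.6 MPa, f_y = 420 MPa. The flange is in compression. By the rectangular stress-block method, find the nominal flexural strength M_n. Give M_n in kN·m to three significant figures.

M_n ≈ 633 kN·m

Tension: T = A_s f_y = 2160 × 420 = 907200 N.
Try a within the flange: a = T/(0.85 f'_c b_f) = 907200/(0.85 × 39.6 × 610) = 44.18 mm.
Since a = 44.18 ≤ h_f = 165 mm, the stress block lies entirely in the flange; analyse as a rectangular beam of width b_f.
M_n = T(d − a/2) = 907200 × (720 − 22.09) = 633.14 × 10⁶ N·mm.
M_n = 633.14 kN·m.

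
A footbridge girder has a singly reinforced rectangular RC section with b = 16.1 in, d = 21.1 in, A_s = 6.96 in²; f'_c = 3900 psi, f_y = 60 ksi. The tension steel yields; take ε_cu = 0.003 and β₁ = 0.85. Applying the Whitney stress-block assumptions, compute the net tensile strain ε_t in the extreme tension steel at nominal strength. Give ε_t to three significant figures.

a = A_s f_y/(0.85 f'_c b) = 7.824 in.
β₁ = 0.85, so c = a/β₁ = 7.824/0.85 = 9.205 in.
From the linear strain diagram with ε_cu = 0.003: ε_t = 0.003 (d − c)/c = 0.003 × (21.1 − 9.205)/9.205 = 0.00388.
ε_t < 0.004 — the section is over-reinforced for flexure under ACI limits.

ε_t ≈ 0.00388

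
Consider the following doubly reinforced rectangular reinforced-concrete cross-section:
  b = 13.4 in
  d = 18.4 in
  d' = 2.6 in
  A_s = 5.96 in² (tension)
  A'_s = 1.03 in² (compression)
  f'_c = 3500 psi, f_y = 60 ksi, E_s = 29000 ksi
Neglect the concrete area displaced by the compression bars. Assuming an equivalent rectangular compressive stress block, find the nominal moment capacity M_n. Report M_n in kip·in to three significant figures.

M_n ≈ 5320 kip·in

Assume both steels yield.
a = (A_s − A'_s) f_y/(0.85 f'_c b) = (5.96 − 1.03) × 60/(0.85 × 3.5 × 13.4) = 7.420 in.
c = a/β₁ = 7.420/0.85 = 8.729 in; ε'_s = 0.003(c − d')/c = 0.0021 ≥ ε_y = 0.0021, so the compression steel yields.
M_n = (A_s − A'_s) f_y (d − a/2) + A'_s f_y (d − d') = 295.8 × (18.4 − 3.71) + 61.8 × (18.4 − 2.6) = 4345.3 + 976.4 = 5321.7 kip·in.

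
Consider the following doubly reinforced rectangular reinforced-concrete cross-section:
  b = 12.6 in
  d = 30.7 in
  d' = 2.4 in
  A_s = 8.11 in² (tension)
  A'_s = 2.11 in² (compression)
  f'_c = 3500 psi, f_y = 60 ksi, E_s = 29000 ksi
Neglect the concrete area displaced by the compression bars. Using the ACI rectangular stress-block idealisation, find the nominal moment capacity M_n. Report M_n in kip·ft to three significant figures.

M_n ≈ 1080 kip·ft

Assume both steels yield.
a = (A_s − A'_s) f_y/(0.85 f'_c b) = (8.11 − 2.11) × 60/(0.85 × 3.5 × 12.6) = 9.604 in.
c = a/β₁ = 9.604/0.85 = 11.299 in; ε'_s = 0.003(c − d')/c = 0.0024 ≥ ε_y = 0.0021, so the compression steel yields.
M_n = (A_s − A'_s) f_y (d − a/2) + A'_s f_y (d − d') = 360 × (30.7 − 4.802) + 126.6 × (30.7 − 2.4) = 9323.3 + 3582.8 = 12906.1 kip·in = 12906.1/12 = 1075.51 kip·ft.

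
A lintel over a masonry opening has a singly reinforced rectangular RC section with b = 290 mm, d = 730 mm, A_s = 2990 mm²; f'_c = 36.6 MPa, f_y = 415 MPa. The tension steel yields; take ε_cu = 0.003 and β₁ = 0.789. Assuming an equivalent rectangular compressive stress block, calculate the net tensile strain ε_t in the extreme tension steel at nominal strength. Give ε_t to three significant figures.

a = A_s f_y/(0.85 f'_c b) = 137.54 mm.
β₁ = 0.789, so c = a/β₁ = 137.54/0.789 = 174.32 mm.
From the linear strain diagram with ε_cu = 0.003: ε_t = 0.003 (d − c)/c = 0.003 × (730 − 174.32)/174.32 = 0.00956.
Since ε_t ≥ 0.005, the section is tension-controlled.

ε_t ≈ 0.00956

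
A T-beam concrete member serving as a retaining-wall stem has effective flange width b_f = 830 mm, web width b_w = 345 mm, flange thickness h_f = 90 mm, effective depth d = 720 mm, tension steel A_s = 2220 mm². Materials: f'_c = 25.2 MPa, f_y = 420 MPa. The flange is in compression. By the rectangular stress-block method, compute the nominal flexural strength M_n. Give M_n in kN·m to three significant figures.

Tension: T = A_s f_y = 2220 × 420 = 932400 N.
Try a within the flange: a = T/(0.85 f'_c b_f) = 932400/(0.85 × 25.2 × 830) = 52.45 mm.
Since a = 52.45 ≤ h_f = 90 mm, the stress block lies entirely in the flange; analyse as a rectangular beam of width b_f.
M_n = T(d − a/2) = 932400 × (720 − 26.225) = 646.88 × 10⁶ N·mm.
M_n = 646.88 kN·m.

M_n ≈ 647 kN·m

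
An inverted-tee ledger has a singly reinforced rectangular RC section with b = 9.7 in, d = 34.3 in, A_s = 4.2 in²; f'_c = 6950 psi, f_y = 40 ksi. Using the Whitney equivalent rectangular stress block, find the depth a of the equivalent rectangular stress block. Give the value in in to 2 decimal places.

T = A_s f_y = 4.2 × 40 = 168 kips.
a = T/(0.85 f'_c b) = 168/(0.85 × 6.95 × 9.7) = 2.93 in.

a ≈ 2.93 in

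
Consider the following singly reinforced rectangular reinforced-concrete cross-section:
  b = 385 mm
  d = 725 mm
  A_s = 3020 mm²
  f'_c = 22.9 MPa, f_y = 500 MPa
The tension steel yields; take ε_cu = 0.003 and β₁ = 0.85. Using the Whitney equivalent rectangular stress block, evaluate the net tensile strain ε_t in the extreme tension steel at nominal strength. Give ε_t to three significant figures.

a = A_s f_y/(0.85 f'_c b) = 201.49 mm.
β₁ = 0.85, so c = a/β₁ = 201.49/0.85 = 237.05 mm.
From the linear strain diagram with ε_cu = 0.003: ε_t = 0.003 (d − c)/c = 0.003 × (725 − 237.05)/237.05 = 0.00618.
Since ε_t ≥ 0.005, the section is tension-controlled.

ε_t ≈ 0.00618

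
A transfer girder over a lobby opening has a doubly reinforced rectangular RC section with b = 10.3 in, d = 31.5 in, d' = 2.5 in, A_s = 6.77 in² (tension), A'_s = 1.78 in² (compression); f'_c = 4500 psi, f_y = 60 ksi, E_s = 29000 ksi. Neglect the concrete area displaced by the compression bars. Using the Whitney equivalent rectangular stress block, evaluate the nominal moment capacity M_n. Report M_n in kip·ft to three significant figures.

M_n ≈ 949 kip·ft

Assume both steels yield.
a = (A_s − A'_s) f_y/(0.85 f'_c b) = (6.77 − 1.78) × 60/(0.85 × 4.5 × 10.3) = 7.599 in.
c = a/β₁ = 7.599/0.825 = 9.211 in; ε'_s = 0.003(c − d')/c = 0.0022 ≥ ε_y = 0.0021, so the compression steel yields.
M_n = (A_s − A'_s) f_y (d − a/2) + A'_s f_y (d − d') = 299.4 × (31.5 − 3.7995) + 106.8 × (31.5 − 2.5) = 8293.5 + 3097.2 = 11390.7 kip·in = 11390.7/12 = 949.23 kip·ft.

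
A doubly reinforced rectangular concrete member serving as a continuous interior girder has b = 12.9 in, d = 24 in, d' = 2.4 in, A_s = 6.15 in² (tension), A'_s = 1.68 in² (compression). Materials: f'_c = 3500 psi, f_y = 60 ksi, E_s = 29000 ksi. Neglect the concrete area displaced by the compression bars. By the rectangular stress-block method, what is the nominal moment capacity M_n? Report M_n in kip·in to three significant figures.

Assume both steels yield.
a = (A_s − A'_s) f_y/(0.85 f'_c b) = (6.15 − 1.68) × 60/(0.85 × 3.5 × 12.9) = 6.988 in.
c = a/β₁ = 6.988/0.85 = 8.221 in; ε'_s = 0.003(c − d')/c = 0.0021 ≥ ε_y = 0.0021, so the compression steel yields.
M_n = (A_s − A'_s) f_y (d − a/2) + A'_s f_y (d − d') = 268.2 × (24 − 3.494) + 100.8 × (24 − 2.4) = 5499.7 + 2177.3 = 7677.0 kip·in.

M_n ≈ 7680 kip·in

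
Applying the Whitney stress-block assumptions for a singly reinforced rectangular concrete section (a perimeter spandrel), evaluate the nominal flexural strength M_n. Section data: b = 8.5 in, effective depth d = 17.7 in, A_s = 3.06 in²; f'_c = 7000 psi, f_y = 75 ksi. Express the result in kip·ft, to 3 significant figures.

M_n ≈ 295 kip·ft

T = A_s f_y = 3.06 × 75 = 229.5 kips.
a = T/(0.85 f'_c b) = 229.5/(0.85 × 7 × 8.5) = 4.538 in.
M_n = T(d − a/2) = 229.5 × (17.7 − 2.269) = 3541.4 kip·in = 3541.4/12 = 295.12 kip·ft.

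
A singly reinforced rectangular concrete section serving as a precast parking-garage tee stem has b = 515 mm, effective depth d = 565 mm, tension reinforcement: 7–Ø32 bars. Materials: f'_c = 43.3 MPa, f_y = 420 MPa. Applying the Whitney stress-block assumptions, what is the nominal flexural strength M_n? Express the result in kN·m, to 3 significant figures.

M_n ≈ 1190 kN·m

A_s = 7 × 804 = 5628 mm².
T = A_s f_y = 5628 × 420 = 2363760 N = 2363.76 kN.
From C = T: a = T/(0.85 f'_c b) = 2363760/(0.85 × 43.3 × 515) = 124.71 mm.
M_n = T(d − a/2) = 2363.76 kN × (565 − 62.355) mm = 1188.13 kN·m.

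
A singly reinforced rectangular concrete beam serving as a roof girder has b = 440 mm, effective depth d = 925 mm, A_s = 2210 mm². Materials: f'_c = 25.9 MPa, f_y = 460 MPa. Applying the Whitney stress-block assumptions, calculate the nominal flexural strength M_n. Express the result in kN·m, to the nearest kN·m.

M_n ≈ 887 kN·m

T = A_s f_y = 2210 × 460 = 1016600 N = 1016.6 kN.
From C = T: a = T/(0.85 f'_c b) = 1016600/(0.85 × 25.9 × 440) = 104.95 mm.
M_n = T(d − a/2) = 1016.6 kN × (925 − 52.475) mm = 887.01 kN·m.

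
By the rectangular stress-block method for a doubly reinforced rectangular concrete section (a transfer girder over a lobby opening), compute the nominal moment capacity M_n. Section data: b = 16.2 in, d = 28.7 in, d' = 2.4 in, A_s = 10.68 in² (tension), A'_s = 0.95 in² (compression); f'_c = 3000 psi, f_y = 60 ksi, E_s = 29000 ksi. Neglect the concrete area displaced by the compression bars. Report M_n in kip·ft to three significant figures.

Assume both steels yield.
a = (A_s − A'_s) f_y/(0.85 f'_c b) = (10.68 − 0.95) × 60/(0.85 × 3 × 16.2) = 14.132 in.
c = a/β₁ = 14.132/0.85 = 16.626 in; ε'_s = 0.003(c − d')/c = 0.0026 ≥ ε_y = 0.0021, so the compression steel yields.
M_n = (A_s − A'_s) f_y (d − a/2) + A'_s f_y (d − d') = 583.8 × (28.7 − 7.066) + 57 × (28.7 − 2.4) = 12629.9 + 1499.1 = 14129.0 kip·in = 14129.0/12 = 1177.42 kip·ft.

M_n ≈ 1180 kip·ft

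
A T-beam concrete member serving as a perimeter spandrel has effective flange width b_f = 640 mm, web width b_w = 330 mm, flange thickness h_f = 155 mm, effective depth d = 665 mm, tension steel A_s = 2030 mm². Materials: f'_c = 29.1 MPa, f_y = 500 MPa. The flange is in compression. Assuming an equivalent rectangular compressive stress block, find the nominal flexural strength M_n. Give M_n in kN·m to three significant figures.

Tension: T = A_s f_y = 2030 × 500 = 1015000 N.
Try a within the flange: a = T/(0.85 f'_c b_f) = 1015000/(0.85 × 29.1 × 640) = 64.12 mm.
Since a = 64.12 ≤ h_f = 155 mm, the stress block lies entirely in the flange; analyse as a rectangular beam of width b_f.
M_n = T(d − a/2) = 1015000 × (665 − 32.06) = 642.43 × 10⁶ N·mm.
M_n = 642.43 kN·m.

M_n ≈ 642 kN·m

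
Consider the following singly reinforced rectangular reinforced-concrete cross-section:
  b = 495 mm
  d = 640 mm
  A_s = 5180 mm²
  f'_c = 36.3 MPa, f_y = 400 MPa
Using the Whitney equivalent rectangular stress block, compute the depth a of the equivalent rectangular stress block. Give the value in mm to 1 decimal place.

a ≈ 135.7 mm

T = A_s f_y = 5180 × 400 = 2072000 N = 2072 kN.
Setting C = 0.85 f'_c a b equal to T: a = 2072000/(0.85 × 36.3 × 495) = 135.7 mm.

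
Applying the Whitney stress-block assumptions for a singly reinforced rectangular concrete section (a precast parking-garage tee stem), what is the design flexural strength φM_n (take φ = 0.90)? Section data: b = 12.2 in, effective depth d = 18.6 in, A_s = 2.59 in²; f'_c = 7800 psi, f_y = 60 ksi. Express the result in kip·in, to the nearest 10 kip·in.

φM_n ≈ 2470 kip·in

T = A_s f_y = 2.59 × 60 = 155.4 kips.
a = T/(0.85 f'_c b) = 155.4/(0.85 × 7.8 × 12.2) = 1.921 in.
M_n = T(d − a/2) = 155.4 × (18.6 − 0.9605) = 2741.2 kip·in.
φM_n = 0.90 × 2741.2 = 2467.1 kip·in.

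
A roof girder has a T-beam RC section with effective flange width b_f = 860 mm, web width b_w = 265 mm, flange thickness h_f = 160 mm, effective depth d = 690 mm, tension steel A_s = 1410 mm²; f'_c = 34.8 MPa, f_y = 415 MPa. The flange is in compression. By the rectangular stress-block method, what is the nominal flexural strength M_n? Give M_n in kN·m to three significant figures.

M_n ≈ 397 kN·m

Tension: T = A_s f_y = 1410 × 415 = 585150 N.
Try a within the flange: a = T/(0.85 f'_c b_f) = 585150/(0.85 × 34.8 × 860) = 23.00 mm.
Since a = 23.00 ≤ h_f = 160 mm, the stress block lies entirely in the flange; analyse as a rectangular beam of width b_f.
M_n = T(d − a/2) = 585150 × (690 − 11.5) = 397.02 × 10⁶ N·mm.
M_n = 397.02 kN·m.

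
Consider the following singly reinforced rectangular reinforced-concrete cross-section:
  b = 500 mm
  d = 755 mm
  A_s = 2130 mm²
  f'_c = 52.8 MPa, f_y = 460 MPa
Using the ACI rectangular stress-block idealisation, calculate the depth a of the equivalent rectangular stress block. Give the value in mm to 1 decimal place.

a ≈ 43.7 mm

T = A_s f_y = 2130 × 460 = 979800 N = 979.8 kN.
Setting C = 0.85 f'_c a b equal to T: a = 979800/(0.85 × 52.8 × 500) = 43.7 mm.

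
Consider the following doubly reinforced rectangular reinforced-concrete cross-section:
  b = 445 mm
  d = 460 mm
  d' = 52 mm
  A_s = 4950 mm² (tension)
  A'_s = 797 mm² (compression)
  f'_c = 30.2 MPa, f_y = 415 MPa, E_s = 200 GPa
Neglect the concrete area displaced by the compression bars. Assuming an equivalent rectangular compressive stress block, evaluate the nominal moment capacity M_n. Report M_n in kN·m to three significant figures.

M_n ≈ 798 kN·m

Assume both tension and compression steel yield.
Net tension couple steel: A_s − A'_s = 4153 mm².
a = (A_s − A'_s) f_y / (0.85 f'_c b) = 1723495/(0.85 × 30.2 × 445) = 150.88 mm.
c = a/β₁ = 150.88/0.834 = 180.91 mm; ε'_s = 0.003(c − d')/c = 0.0021 ≥ f_y/E_s = 0.0021, so compression steel does yield.
M_n = (A_s − A'_s) f_y (d − a/2) + A'_s f_y (d − d') = [1723495 × (460 − 75.44) + 330755 × (460 − 52)] × 10⁻⁶ = 662.79 + 134.95 = 797.74 kN·m.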